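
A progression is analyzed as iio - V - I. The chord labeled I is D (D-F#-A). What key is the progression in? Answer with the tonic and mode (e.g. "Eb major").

D major

I is given as D-F#-A — a major triad with root D.
If D is scale degree 1 and the mode makes that degree carry a major triad, the tonic is D and the mode is major.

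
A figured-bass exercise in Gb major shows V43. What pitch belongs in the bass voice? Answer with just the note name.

V in Gb major has root Db; the chord is Db-F-Ab-Cb.
The figure 43 means second inversion — the fifth is in the bass.

Ab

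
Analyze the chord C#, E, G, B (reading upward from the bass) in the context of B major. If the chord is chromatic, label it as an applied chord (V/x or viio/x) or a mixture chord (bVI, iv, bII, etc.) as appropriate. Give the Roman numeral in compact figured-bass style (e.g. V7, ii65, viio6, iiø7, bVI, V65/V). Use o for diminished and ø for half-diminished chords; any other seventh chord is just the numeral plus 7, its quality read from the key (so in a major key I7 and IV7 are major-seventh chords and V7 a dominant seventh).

Stacked in thirds the chord is C#-E-G-B: a half-diminished seventh chord on C#.
C# is the second degree of B major. This is the half-diminished supertonic seventh, borrowed from the parallel minor.

iiø7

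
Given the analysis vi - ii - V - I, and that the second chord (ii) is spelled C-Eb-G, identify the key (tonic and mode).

Bb major

The anchor chord is a minor triad on C, labeled ii.
Counting down one scale step from C places the tonic on Bb; a minor triad on degree 2 is diatonic only in major.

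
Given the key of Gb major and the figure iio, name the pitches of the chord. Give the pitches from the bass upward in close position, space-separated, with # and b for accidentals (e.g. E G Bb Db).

Ab Cb Ebb

Scale degree 2 in Gb major is Ab; here the chord built on it is altered to a diminished triad. iio is the diminished supertonic triad, borrowed from the parallel minor.
So the chord is Ab-Cb-Ebb.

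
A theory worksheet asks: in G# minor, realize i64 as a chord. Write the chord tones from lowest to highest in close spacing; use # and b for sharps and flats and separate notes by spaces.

D# G# B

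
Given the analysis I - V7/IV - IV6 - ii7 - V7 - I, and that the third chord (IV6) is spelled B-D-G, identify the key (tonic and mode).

IV6 is given as B-D-G — a major triad with root G.
IV6 on G implies G is the subdominant; that puts the tonic at D, and the uppercase numeral fits major mode.

D major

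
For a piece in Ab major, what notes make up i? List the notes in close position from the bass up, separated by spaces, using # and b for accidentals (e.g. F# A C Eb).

Ab Cb Eb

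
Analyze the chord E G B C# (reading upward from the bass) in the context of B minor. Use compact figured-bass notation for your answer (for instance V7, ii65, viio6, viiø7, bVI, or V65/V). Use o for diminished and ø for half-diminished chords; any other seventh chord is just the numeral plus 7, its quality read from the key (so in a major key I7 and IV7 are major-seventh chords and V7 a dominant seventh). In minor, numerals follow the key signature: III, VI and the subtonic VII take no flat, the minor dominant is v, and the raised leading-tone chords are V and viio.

iiø65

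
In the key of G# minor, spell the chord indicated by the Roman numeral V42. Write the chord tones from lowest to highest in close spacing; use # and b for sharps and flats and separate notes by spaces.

In G# minor, the fifth degree is D#. The dominant is major (leading tone raised), so V is a dominant seventh chord.
Stacking thirds from D# gives D#-F##-A#-C#.
With the 42 figure the chord is in third inversion; from the bass C# upward in close position it reads C#-D#-F##-A#.

C# D# F## A#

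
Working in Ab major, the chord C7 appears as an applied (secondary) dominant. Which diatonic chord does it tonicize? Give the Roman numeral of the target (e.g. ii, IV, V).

The chord is a dominant seventh chord on C.
A dominant resolves down a perfect fifth: C → F. In Ab major, F is scale degree 6, i.e. vi.

vi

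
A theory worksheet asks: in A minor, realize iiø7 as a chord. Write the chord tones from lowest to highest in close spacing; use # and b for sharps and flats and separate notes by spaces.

The numeral's case and figure indicate a half-diminished seventh chord. In A minor its root, the supertonic, is B.
Stacking thirds from B gives B-D-F-A.

B D F A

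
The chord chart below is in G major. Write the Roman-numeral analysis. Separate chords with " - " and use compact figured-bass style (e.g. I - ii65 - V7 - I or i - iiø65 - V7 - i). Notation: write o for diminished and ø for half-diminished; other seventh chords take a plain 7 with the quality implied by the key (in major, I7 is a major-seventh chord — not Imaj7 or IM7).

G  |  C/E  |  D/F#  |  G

G: major triad on G = scale degree 1 → I.
C/E has root C, degree 4 in G major, so IV6.
D/F# has root D, degree 5 in G major, so V6.
G: root G is the tonic; major triad there is I.

I - IV6 - V6 - I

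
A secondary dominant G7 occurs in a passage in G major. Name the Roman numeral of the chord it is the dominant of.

IV

The chord is a dominant seventh chord on G.
A dominant resolves down a perfect fifth: G → C. In G major, C is scale degree 4, i.e. IV.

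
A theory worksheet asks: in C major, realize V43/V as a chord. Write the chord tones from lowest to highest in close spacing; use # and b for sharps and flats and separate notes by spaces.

A C D F#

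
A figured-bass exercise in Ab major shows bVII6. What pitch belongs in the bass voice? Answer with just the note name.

Bb

bVII in Ab major has root Gb; the chord is Gb-Bb-Db.
The figure 6 means first inversion — the third is in the bass.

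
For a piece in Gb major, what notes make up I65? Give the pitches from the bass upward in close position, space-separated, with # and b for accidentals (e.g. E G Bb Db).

Bb Db F Gb

The numeral's case and figure indicate a major seventh chord. In Gb major its root, scale degree 1, is Gb.
That chord is spelled Gb-Bb-Db-F.
With the 65 figure the chord is in first inversion; from the bass Bb upward in close position it reads Bb-Db-F-Gb.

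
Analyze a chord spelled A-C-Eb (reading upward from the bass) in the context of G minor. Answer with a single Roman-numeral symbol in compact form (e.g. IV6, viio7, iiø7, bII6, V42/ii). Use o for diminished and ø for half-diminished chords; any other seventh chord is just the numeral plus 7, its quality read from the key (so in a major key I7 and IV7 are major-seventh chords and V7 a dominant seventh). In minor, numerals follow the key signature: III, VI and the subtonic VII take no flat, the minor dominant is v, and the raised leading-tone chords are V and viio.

The pitches A-C-Eb form a diminished triad rooted on A.
A is scale degree 2 in G minor, and a diminished triad on that degree is written iio.

iio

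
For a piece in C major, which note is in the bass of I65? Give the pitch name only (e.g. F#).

E

I in C major has root C; the chord is C-E-G-B.
The figure 65 means first inversion — the third is in the bass.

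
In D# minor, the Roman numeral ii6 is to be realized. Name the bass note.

ii in D# minor has root E#; the chord is E#-G#-B#.
The figure 6 means first inversion — the third is in the bass.

G#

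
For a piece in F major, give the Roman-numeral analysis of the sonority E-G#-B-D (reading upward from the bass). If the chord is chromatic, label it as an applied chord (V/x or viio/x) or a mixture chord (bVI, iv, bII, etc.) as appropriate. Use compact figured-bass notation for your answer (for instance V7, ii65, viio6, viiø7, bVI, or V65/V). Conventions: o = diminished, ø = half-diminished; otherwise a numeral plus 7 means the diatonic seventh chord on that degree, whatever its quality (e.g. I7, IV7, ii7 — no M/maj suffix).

The pitches E-G#-B-D form a dominant seventh chord rooted on E.
E is not a diatonic chord root with this quality in F major, but it lies a perfect fifth above A (iii), so the chord functions as an applied dominant of iii.

V7/iii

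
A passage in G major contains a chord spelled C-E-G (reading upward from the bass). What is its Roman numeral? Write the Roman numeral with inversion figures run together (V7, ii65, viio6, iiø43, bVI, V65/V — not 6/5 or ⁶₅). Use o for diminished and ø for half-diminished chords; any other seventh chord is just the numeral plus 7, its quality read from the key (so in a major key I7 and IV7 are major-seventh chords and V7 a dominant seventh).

Stacked in thirds the chord is C-E-G: a major triad on C.
In G major, C is the subdominant; the diatonic major triad there is IV.

IV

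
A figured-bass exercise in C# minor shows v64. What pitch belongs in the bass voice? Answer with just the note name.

D#

v in C# minor has root G#; the chord is G#-B-D#.
The figure 64 means second inversion — the fifth is in the bass.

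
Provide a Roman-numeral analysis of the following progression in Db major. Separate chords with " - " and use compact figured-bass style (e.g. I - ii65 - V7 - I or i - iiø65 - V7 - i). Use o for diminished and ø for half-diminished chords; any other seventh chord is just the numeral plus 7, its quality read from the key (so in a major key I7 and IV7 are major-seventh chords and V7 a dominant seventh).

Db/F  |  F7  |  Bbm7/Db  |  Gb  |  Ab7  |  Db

Db/F: root Db is the tonic; major triad there is I6.
F7: a dominant seventh chord on F, the applied dominant of vi → V7/vi.
Bbm7/Db has root Bb, degree 6 in Db major, so vi65.
Gb: root Gb is the subdominant; major triad there is IV.
Ab7: dominant seventh chord on Ab = scale degree 5 → V7.
Db: major triad on Db = scale degree 1 → I.

I6 - V7/vi - vi65 - IV - V7 - I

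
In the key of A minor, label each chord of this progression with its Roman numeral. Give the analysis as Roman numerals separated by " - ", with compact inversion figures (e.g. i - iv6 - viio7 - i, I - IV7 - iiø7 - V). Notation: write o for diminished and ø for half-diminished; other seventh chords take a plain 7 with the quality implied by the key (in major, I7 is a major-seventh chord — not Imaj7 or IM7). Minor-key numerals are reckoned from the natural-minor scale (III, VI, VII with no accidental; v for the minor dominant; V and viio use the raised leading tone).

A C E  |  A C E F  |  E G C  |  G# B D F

i - VI65 - III6 - viio7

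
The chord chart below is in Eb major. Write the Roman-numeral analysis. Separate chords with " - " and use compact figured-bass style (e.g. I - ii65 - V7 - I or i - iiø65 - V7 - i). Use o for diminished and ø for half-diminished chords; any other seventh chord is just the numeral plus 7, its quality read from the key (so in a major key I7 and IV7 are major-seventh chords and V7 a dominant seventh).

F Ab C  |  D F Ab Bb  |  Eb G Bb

ii - V65 - I

F-Ab-C has root F, degree 2 in Eb major, so ii.
D-F-Ab-Bb: root Bb is the dominant; dominant seventh chord there is V65.
Eb-G-Bb: root Eb is the tonic; major triad there is I.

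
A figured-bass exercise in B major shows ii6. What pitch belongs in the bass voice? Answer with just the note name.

E

ii in B major has root C#; the chord is C#-E-G#.
The figure 6 means first inversion — the third is in the bass.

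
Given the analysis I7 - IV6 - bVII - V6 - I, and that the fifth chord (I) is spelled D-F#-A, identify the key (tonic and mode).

The chord D is a major triad rooted on D; its label is I.
If D is scale degree 1 and the mode makes that degree carry a major triad, the tonic is D and the mode is major.

D major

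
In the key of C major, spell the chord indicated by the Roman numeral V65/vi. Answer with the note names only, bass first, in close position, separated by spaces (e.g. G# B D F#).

G# B D E

V65/vi is a secondary dominant — the dominant seventh of vi. vi in C major is A, so the applied chord's root is E, a perfect fifth above.
Building a dominant seventh chord on E gives E-G#-B-D.
The figured bass 65 indicates first inversion, placing the third (G#) in the bass: G#-B-D-E.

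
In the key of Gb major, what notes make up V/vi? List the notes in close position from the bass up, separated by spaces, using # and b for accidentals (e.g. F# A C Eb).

Bb D F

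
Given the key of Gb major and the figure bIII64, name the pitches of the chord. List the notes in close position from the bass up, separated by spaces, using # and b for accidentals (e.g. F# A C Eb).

Fb Bbb Db

bIII64 is a major triad on the lowered third degree, borrowed from the parallel minor. In Gb major that root is Bbb.
So the chord is Bbb-Db-Fb, a major triad.
The figured bass 64 indicates second inversion, placing the fifth (Fb) in the bass: Fb-Bbb-Db.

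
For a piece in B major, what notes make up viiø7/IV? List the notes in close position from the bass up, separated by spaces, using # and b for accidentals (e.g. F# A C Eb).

viiø7/IV is a secondary leading-tone chord. The target IV is E in B major; the applied chord is rooted a semitone below, on D#.
Building a half-diminished seventh chord on D# gives D#-F#-A-C#.

D# F# A C#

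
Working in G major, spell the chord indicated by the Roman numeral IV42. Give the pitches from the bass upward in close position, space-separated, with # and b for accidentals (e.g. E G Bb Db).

In G major, the subdominant is C, and the diatonic chord built there is a major seventh chord.
That chord is spelled C-E-G-B.
With the 42 figure the chord is in third inversion; from the bass B upward in close position it reads B-C-E-G.

B C E G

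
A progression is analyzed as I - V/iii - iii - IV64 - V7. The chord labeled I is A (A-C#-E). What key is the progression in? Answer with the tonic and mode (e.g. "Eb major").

The anchor chord is a major triad on A, labeled I.
If A is scale degree 1 and the mode makes that degree carry a major triad, the tonic is A and the mode is major.

A major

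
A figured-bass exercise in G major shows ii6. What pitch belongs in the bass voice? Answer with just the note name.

C

ii in G major has root A; the chord is A-C-E.
The figure 6 means first inversion — the third is in the bass.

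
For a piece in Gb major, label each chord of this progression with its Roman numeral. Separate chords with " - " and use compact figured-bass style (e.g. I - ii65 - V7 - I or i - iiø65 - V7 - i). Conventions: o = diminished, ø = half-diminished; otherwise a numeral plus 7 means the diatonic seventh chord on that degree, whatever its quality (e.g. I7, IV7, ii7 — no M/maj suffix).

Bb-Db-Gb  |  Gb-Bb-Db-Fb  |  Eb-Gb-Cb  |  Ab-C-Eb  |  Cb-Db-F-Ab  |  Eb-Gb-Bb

I6 - V7/IV - IV6 - V/V - V42 - vi

Bb-Db-Gb: major triad on Gb = scale degree 1 → I6.
Gb-Bb-Db-Fb: a dominant seventh chord on Gb, the applied dominant of IV → V7/IV.
Eb-Gb-Cb has root Cb, degree 4 in Gb major, so IV6.
Ab-C-Eb: a major triad on Ab, the applied dominant of V → V/V.
Cb-Db-F-Ab has root Db, degree 5 in Gb major, so V42.
Eb-Gb-Bb has root Eb, degree 6 in Gb major, so vi.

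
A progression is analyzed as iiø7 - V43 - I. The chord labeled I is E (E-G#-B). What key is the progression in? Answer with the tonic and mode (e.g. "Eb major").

E major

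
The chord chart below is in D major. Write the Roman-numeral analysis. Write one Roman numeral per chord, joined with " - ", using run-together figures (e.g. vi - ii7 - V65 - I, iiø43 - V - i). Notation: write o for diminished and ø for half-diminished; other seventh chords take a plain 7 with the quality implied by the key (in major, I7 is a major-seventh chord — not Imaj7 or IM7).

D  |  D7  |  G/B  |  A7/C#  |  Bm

D: root D is the tonic; major triad there is I.
D7: chromatic; D is V of IV, so V7/IV.
G/B has root G, degree 4 in D major, so IV6.
A7/C#: dominant seventh chord on A = scale degree 5 → V65.
Bm: minor triad on B = scale degree 6 → vi.

I - V7/IV - IV6 - V65 - vi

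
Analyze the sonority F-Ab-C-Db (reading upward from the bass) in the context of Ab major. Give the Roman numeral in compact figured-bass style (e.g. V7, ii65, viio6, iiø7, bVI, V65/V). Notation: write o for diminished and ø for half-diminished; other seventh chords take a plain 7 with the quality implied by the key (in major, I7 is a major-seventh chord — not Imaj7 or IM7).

IV65

The pitches Db-F-Ab-C form a major seventh chord rooted on Db.
In Ab major, Db is the subdominant; the diatonic major seventh chord there is IV7.
With F in the bass the chord is in first inversion, so the figured bass is 65.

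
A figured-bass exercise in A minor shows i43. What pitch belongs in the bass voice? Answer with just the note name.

E

i in A minor has root A; the chord is A-C-E-G.
The figure 43 means second inversion — the fifth is in the bass.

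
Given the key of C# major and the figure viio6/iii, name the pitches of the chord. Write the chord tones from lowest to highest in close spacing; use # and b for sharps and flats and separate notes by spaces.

viio6/iii is a secondary leading-tone chord. The target iii is E# in C# major; the applied chord is rooted a semitone below, on D##.
Building a diminished triad on D## gives D##-F##-A#.
With the 6 figure the chord is in first inversion; from the bass F## upward in close position it reads F##-A#-D##.

F## A# D##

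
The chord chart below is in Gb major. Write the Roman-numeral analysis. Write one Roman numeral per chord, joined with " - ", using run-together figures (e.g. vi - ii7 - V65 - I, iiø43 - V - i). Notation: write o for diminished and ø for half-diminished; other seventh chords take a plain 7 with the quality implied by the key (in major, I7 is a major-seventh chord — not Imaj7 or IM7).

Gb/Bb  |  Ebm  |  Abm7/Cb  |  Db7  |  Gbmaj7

I6 - vi - ii65 - V7 - I7

Gb/Bb: major triad on Gb = scale degree 1 → I6.
Ebm: root Eb is the submediant; minor triad there is vi.
Abm7/Cb: minor seventh chord on Ab = scale degree 2 → ii65.
Db7: root Db is the dominant; dominant seventh chord there is V7.
Gbmaj7: major seventh chord on Gb = scale degree 1 → I7.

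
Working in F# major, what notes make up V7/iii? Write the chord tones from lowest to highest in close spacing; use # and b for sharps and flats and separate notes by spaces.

The slash means an applied dominant: we want the dominant of iii. In F# major, iii is A# minor, and its dominant is built on E#.
Building a dominant seventh chord on E# gives E#-G##-B#-D#.

E# G## B# D#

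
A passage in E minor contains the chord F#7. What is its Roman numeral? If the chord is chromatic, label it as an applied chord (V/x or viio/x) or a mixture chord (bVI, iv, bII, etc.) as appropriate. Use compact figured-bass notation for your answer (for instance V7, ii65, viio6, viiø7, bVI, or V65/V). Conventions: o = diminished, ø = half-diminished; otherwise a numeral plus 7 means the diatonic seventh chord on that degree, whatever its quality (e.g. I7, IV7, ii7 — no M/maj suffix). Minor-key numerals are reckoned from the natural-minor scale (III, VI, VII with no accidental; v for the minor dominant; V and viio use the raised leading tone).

V7/V

Stacked in thirds the chord is F#-A#-C#-E: a dominant seventh chord on F#.
F# is not a diatonic chord root with this quality in E minor, but it lies a perfect fifth above B (V), so the chord functions as an applied dominant of V.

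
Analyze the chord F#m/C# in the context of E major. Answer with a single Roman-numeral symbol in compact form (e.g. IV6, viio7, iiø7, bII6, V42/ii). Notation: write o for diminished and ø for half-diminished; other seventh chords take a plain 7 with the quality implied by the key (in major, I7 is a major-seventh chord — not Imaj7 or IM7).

The pitches F#-A-C# form a minor triad rooted on F#.
F# is scale degree 2 in E major, and a minor triad on that degree is written ii.
With C# in the bass the chord is in second inversion, so the figured bass is 64.

ii64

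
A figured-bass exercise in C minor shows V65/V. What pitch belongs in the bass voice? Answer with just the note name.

The applied chord V65/V is rooted on D: D-F#-A-C.
The figure 65 means first inversion — the third is in the bass.

F#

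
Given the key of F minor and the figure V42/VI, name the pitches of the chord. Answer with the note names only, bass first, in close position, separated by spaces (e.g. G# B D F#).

Gb Ab C Eb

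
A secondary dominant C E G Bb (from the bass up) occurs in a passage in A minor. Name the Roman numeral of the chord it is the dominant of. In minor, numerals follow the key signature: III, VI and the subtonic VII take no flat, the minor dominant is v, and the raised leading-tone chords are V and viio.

VI

The chord is a dominant seventh chord on C.
A dominant resolves down a perfect fifth: C → F. In A minor, F is scale degree 6, i.e. VI.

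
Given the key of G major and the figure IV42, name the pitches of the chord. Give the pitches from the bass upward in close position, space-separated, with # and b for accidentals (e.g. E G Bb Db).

B C E G

In G major, the fourth degree is C, and the diatonic chord built there is a major seventh chord.
Stacking thirds from C gives C-E-G-B.
With the 42 figure the chord is in third inversion; from the bass B upward in close position it reads B-C-E-G.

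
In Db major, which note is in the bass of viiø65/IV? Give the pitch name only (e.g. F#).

Ab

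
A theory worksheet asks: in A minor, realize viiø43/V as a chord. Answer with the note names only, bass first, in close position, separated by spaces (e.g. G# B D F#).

The slash marks an applied leading-tone chord: viio of V. In A minor, V is E, so the leading tone to it is D#, a half step below.
Building a half-diminished seventh chord on D# gives D#-F#-A-C#.
With the 43 figure the chord is in second inversion; from the bass A upward in close position it reads A-C#-D#-F#.

A C# D# F#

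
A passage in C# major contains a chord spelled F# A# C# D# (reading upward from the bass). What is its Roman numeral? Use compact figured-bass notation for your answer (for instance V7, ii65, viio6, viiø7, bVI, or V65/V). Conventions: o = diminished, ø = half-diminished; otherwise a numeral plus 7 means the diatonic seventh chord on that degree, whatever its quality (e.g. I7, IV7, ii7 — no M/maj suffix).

ii65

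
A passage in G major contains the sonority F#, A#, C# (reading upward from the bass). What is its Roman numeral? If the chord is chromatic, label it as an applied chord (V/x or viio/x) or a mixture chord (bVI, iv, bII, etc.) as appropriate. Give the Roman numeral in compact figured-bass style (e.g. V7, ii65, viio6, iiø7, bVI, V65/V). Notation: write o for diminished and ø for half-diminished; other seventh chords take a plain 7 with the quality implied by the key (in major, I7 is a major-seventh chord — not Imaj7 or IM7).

V/iii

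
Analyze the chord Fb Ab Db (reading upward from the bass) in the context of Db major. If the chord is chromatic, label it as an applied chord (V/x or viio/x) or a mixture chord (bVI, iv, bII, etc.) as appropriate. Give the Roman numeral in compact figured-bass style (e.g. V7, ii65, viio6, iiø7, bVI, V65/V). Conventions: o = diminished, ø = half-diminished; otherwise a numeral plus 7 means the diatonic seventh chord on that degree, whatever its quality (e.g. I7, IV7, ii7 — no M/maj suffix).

Stacked in thirds the chord is Db-Fb-Ab: a minor triad on Db.
Db is the first degree of Db major. This is the minor tonic, borrowed from the parallel minor.
With Fb in the bass the chord is in first inversion, so the figured bass is 6.

i6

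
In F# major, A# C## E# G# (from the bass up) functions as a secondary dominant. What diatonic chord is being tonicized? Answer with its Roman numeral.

The chord is a dominant seventh chord on A#.
A dominant resolves down a perfect fifth: A# → D#. In F# major, D# is scale degree 6, i.e. vi.

vi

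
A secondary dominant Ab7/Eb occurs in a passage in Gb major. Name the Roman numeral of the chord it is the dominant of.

The chord is a dominant seventh chord on Ab.
A dominant resolves down a perfect fifth: Ab → Db. In Gb major, Db is scale degree 5, i.e. V.

V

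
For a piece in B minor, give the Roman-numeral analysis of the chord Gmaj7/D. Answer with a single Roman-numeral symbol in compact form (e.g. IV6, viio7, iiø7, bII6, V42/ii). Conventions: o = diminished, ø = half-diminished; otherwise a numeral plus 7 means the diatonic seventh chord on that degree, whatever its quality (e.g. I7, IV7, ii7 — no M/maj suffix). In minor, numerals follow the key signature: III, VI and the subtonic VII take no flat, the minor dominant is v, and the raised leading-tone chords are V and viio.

Stacked in thirds the chord is G-B-D-F#: a major seventh chord on G.
In B minor, G is the submediant; the diatonic major seventh chord there is VI7.
With D in the bass the chord is in second inversion, so the figured bass is 43.

VI43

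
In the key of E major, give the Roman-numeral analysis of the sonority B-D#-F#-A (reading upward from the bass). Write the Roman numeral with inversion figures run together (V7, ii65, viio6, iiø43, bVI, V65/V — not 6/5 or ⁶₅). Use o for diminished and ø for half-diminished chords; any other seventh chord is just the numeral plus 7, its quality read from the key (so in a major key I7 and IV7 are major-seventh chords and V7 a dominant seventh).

V7

Stacked in thirds the chord is B-D#-F#-A: a dominant seventh chord on B.
B is scale degree 5 in E major, and a dominant seventh chord on that degree is written V7.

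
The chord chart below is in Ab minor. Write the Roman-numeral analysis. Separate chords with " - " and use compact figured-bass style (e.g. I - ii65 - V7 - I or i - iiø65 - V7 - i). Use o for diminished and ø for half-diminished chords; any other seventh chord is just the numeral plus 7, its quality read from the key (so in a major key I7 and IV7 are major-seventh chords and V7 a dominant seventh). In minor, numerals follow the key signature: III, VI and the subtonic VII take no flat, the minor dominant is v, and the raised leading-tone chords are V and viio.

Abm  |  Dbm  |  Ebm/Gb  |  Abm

Abm has root Ab, degree 1 in Ab minor, so i.
Dbm: root Db is the subdominant; minor triad there is iv.
Ebm/Gb: minor triad on Eb = scale degree 5 → v6.
Abm: root Ab is the tonic; minor triad there is i.

i - iv - v6 - i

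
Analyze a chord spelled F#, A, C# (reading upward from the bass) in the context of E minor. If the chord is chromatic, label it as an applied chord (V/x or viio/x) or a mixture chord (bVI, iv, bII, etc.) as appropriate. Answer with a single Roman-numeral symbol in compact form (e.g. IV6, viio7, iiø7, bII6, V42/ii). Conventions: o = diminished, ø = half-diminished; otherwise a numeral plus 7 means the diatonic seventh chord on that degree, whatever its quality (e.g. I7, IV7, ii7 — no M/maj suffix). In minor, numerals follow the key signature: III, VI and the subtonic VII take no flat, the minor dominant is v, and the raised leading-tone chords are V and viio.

The pitches F#-A-C# form a minor triad rooted on F#.
F# is the second degree of E minor. This is the minor supertonic, borrowed from the parallel major (the Dorian ii).

ii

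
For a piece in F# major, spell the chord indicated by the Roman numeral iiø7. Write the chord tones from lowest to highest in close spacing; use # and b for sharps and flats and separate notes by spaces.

Scale degree 2 in F# major is G#; here the chord built on it is altered to a half-diminished seventh chord. iiø7 is the half-diminished supertonic seventh, borrowed from the parallel minor.
So the chord is G#-B-D-F#, a half-diminished seventh chord.

G# B D F#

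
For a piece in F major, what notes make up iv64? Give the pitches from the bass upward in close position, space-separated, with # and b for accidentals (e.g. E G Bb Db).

F Bb Db

Scale degree 4 in F major is Bb; here the chord built on it is altered to a minor triad. iv64 is the minor subdominant, borrowed from the parallel minor.
So the chord is Bb-Db-F, a minor triad.
The figured bass 64 indicates second inversion, placing the fifth (F) in the bass: F-Bb-Db.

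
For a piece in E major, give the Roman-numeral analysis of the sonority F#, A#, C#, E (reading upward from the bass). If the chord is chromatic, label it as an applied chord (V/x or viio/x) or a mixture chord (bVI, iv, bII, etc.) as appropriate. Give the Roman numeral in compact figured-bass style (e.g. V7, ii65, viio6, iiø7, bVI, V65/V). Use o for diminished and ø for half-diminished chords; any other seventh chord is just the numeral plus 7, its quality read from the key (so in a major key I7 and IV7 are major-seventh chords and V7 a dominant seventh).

The pitches F#-A#-C#-E form a dominant seventh chord rooted on F#.
F# is not a diatonic chord root with this quality in E major, but it lies a perfect fifth above B (V), so the chord functions as an applied dominant of V.

V7/V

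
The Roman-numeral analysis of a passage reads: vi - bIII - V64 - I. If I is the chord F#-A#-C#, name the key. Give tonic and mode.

The chord F# is a major triad rooted on F#; its label is I.
If F# is scale degree 1 and the mode makes that degree carry a major triad, the tonic is F# and the mode is major.

F# major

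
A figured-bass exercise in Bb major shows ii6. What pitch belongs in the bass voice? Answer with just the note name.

Eb

ii in Bb major has root C; the chord is C-Eb-G.
The figure 6 means first inversion — the third is in the bass.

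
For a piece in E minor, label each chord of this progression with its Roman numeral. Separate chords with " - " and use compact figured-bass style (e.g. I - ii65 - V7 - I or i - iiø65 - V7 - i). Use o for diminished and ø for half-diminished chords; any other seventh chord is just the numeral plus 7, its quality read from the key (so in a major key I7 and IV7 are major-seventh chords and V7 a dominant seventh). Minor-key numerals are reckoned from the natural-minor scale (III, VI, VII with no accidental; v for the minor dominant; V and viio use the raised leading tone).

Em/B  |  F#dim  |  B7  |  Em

Em/B: root E is the tonic; minor triad there is i64.
F#dim has root F#, degree 2 in E minor, so iio.
B7 has root B, degree 5 in E minor, so V7.
Em: root E is the tonic; minor triad there is i.

i64 - iio - V7 - i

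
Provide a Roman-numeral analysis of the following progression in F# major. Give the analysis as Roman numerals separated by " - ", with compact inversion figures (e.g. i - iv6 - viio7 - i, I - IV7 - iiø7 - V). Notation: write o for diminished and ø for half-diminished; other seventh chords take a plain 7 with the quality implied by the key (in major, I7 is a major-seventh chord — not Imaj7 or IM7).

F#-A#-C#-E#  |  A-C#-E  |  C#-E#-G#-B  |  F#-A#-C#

F#-A#-C#-E#: major seventh chord on F# = scale degree 1 → I7.
A-C#-E: A with this quality isn't in the key; it's bIII, borrowed from the parallel minor.
C#-E#-G#-B: dominant seventh chord on C# = scale degree 5 → V7.
F#-A#-C# has root F#, degree 1 in F# major, so I.

I7 - bIII - V7 - I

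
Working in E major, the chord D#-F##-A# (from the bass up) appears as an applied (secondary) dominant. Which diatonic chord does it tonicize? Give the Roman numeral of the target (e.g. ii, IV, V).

The chord is a major triad on D#.
A dominant resolves down a perfect fifth: D# → G#. In E major, G# is scale degree 3, i.e. iii.

iii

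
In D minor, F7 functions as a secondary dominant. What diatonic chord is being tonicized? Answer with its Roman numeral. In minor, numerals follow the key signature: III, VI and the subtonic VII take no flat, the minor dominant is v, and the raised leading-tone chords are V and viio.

The chord is a dominant seventh chord on F.
A dominant resolves down a perfect fifth: F → Bb. In D minor, Bb is scale degree 6, i.e. VI.

VI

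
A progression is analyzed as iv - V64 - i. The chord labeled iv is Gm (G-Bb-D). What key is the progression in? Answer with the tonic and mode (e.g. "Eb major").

iv is given as G-Bb-D — a minor triad with root G.
Counting down 3 scale steps from G places the tonic on D; a minor triad on degree 4 is diatonic only in minor.

D minor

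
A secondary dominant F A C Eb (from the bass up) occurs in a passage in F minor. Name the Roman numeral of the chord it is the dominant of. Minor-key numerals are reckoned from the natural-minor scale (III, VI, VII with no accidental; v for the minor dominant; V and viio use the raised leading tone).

iv

The chord is a dominant seventh chord on F.
A dominant resolves down a perfect fifth: F → Bb. In F minor, Bb is scale degree 4, i.e. iv.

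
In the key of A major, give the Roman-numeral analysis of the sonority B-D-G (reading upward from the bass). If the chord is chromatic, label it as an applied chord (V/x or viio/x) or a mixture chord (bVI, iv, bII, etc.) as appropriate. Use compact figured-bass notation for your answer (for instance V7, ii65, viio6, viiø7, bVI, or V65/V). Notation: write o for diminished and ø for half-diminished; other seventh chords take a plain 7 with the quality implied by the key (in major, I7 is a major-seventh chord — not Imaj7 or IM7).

Stacked in thirds the chord is G-B-D: a major triad on G.
G is the lowered seventh degree of A major (diatonic 7 would be G#). This is a major triad on the lowered seventh degree (the subtonic), borrowed from the parallel minor.
With B in the bass the chord is in first inversion, so the figured bass is 6.

bVII6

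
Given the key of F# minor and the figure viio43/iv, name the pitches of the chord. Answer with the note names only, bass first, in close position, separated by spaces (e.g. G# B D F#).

E G A# C#

viio43/iv is a secondary leading-tone chord. The target iv is B in F# minor; the applied chord is rooted a semitone below, on A#.
Building a fully diminished seventh chord on A# gives A#-C#-E-G.
With the 43 figure the chord is in second inversion; from the bass E upward in close position it reads E-G-A#-C#.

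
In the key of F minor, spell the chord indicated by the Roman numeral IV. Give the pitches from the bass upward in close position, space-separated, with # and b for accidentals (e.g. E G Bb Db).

Scale degree 4 in F minor is Bb; here the chord built on it is altered to a major triad. IV is the major subdominant, borrowed from the parallel major.
So the chord is Bb-D-F, a major triad.

Bb D F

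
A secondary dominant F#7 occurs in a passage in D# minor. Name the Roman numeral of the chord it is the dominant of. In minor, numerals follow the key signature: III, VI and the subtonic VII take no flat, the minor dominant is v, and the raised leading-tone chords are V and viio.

VI

The chord is a dominant seventh chord on F#.
A dominant resolves down a perfect fifth: F# → B. In D# minor, B is scale degree 6, i.e. VI.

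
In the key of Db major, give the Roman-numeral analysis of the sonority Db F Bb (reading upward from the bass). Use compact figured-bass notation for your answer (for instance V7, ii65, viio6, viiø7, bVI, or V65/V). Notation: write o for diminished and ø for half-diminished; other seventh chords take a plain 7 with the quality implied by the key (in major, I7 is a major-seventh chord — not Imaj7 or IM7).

vi6

The pitches Bb-Db-F form a minor triad rooted on Bb.
Bb is scale degree 6 in Db major, and a minor triad on that degree is written vi.
With Db in the bass the chord is in first inversion, so the figured bass is 6.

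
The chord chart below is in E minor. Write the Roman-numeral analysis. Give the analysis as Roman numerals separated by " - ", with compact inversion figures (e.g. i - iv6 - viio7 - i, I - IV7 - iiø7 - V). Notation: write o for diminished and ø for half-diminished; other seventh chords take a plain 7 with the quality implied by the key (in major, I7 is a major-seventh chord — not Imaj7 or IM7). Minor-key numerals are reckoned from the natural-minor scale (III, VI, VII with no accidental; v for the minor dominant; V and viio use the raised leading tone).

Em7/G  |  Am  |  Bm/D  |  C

Em7/G: minor seventh chord on E = scale degree 1 → i65.
Am: root A is the subdominant; minor triad there is iv.
Bm/D has root B, degree 5 in E minor, so v6.
C has root C, degree 6 in E minor, so VI.

i65 - iv - v6 - VI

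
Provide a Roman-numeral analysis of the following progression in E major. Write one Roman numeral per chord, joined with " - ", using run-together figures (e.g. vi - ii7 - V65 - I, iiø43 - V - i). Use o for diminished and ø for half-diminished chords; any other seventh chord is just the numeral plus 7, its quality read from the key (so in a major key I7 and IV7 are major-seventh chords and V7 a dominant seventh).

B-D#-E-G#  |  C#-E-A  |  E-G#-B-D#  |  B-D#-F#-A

I43 - IV6 - I7 - V7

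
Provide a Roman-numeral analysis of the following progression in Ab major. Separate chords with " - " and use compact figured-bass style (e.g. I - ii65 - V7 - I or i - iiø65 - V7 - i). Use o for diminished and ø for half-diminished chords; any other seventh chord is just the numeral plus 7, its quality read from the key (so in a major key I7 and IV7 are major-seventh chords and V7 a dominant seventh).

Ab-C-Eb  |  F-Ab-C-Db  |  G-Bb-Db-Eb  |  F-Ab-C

Ab-C-Eb: root Ab is the tonic; major triad there is I.
F-Ab-C-Db: root Db is the subdominant; major seventh chord there is IV65.
G-Bb-Db-Eb: dominant seventh chord on Eb = scale degree 5 → V65.
F-Ab-C: root F is the submediant; minor triad there is vi.

I - IV65 - V65 - vi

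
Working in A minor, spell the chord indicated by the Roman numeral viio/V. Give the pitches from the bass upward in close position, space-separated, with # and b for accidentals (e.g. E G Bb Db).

viio/V is a secondary leading-tone chord. The target V is E in A minor; the applied chord is rooted a semitone below, on D#.
Building a diminished triad on D# gives D#-F#-A.

D# F# A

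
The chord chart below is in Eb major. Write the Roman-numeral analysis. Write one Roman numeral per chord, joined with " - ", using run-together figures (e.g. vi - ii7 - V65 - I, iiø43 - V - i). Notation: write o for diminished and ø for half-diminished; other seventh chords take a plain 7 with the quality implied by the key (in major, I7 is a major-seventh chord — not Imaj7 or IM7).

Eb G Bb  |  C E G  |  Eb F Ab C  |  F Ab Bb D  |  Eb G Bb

I - V/ii - ii42 - V43 - I

Eb-G-Bb: major triad on Eb = scale degree 1 → I.
C-E-G: a major triad on C, the applied dominant of ii → V/ii.
Eb-F-Ab-C: minor seventh chord on F = scale degree 2 → ii42.
F-Ab-Bb-D: dominant seventh chord on Bb = scale degree 5 → V43.
Eb-G-Bb: root Eb is the tonic; major triad there is I.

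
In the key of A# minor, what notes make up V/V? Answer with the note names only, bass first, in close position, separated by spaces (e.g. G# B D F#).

V/V is a secondary dominant — the dominant triad of V. V in A# minor is E#, so the applied chord's root is B#, a perfect fifth above.
Building a major triad on B# gives B#-D##-F##.

B# D## F##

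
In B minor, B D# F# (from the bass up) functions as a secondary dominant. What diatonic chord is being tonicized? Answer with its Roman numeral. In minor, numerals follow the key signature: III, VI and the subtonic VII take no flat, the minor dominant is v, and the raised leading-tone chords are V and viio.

The chord is a major triad on B.
A dominant resolves down a perfect fifth: B → E. In B minor, E is scale degree 4, i.e. iv.

iv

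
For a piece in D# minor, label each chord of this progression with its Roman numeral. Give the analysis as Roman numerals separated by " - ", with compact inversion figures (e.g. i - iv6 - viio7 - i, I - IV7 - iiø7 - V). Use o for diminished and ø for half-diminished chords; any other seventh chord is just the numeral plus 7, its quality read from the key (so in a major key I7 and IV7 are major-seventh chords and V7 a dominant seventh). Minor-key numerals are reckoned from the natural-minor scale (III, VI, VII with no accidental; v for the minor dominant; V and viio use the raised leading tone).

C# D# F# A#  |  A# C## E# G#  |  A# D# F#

i42 - V7 - i64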